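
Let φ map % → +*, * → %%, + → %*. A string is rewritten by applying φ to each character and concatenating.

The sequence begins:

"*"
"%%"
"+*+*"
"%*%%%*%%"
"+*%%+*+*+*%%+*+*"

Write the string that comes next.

φ(+*%%+*+*+*%%+*+*) expands symbol-by-symbol to %* %% +* +* %* %% %* %% %* %% +* +* %* %% %* %%; joining the 16 pieces gives the next term.

%*%%+*+*%*%%%*%%%*%%+*+*%*%%%*%%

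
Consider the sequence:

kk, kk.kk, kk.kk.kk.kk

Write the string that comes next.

s(k+1) = s(k)·.·s(k) — each term doubles the last with '.' between the halves.
Doubling kk.kk.kk.kk with '.' between the halves:

kk.kk.kk.kk.kk.kk.kk.kk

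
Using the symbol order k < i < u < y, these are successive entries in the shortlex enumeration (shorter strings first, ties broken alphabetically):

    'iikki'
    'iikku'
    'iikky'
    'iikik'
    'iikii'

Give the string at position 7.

Continuing the enumeration 2 steps past iikii: iikii → iikiu → (answer).

iikiy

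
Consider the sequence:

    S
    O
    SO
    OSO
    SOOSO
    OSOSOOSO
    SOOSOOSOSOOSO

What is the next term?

OSOSOOSOSOOSOOSOSOOSO

Each term (from the third on) is the two preceding terms concatenated in order: term 3 = S·O = SO.
Continuing: OSOSOOSO · SOOSOOSOSOOSO gives term 8.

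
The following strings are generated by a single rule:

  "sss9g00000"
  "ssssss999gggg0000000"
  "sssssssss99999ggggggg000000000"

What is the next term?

Term n consists of 3n s's, followed by 2n-1 9's, followed by 3n-2 g's, followed by 2n+3 0's (n = 1, 2, …).
At n = 4 the blocks have lengths 12, 7, 10, 11.

ssssssssssss9999999gggggggggg00000000000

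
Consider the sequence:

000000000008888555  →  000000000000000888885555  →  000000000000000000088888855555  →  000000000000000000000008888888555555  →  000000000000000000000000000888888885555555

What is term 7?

Reading off run lengths: 0 runs 11, 15, 19, 23, 27; 8 runs 4, 5, 6, 7, 8; 5 runs 3, 4, 5, 6, 7 — each is linear in n, where the shown terms are n = 3, 4, 5, 6, 7.
For term 7, n = 9, so the run lengths are 35, 10, 9.

000000000000000000000000000000000008888888888555555555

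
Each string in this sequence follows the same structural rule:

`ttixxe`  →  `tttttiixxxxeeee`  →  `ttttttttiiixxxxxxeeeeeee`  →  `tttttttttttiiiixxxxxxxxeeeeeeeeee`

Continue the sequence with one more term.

ttttttttttttttiiiiixxxxxxxxxxeeeeeeeeeeeee

The n-th term is 3n-1 t's then n i's then 2n x's then 3n-2 e's (n = 1, 2, …).
Setting n = 5 gives 14, 5, 10, 13 characters in each block.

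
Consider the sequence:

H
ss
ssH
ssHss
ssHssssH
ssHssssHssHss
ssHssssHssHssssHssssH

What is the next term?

This is a Fibonacci-style word recurrence s(k) = s(k−1)·s(k−2): e.g. ss·H = ssH.
The next term joins ssHssssHssHssssHssssH and ssHssssHssHss.

ssHssssHssHssssHssssHssHssssHssHss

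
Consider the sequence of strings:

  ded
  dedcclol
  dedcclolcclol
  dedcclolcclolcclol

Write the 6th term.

Every step adds cclol to the end: s(k+1) = s(k)·cclol.
From dedcclolcclolcclol, 2 further steps: dedcclolcclolcclol → dedcclolcclolcclolcclol → (answer).

dedcclolcclolcclolcclolcclol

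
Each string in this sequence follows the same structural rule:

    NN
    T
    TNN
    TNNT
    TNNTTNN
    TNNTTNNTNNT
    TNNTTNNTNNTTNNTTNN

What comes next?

Each term (from the third on) is the previous term followed by the one before it: term 3 = T·NN = TNN.
The next term joins TNNTTNNTNNTTNNTTNN and TNNTTNNTNNT.

TNNTTNNTNNTTNNTTNNTNNTTNNTNNT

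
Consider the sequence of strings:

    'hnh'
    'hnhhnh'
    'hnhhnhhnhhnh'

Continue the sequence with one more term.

Each string is two copies of the previous one concatenated.
Doubling hnhhnhhnhhnh:

hnhhnhhnhhnhhnhhnhhnhhnh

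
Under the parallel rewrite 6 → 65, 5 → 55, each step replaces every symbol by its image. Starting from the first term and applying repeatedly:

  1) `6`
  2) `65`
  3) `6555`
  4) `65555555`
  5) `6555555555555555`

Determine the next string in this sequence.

Rewriting the 16 symbols of 6555555555555555 one by one yields 65 55 55 55 55 55 55 55 55 55 55 55 55 55 55 55; concatenated:

65555555555555555555555555555555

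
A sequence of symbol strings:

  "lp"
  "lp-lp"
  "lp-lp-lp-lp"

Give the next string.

s(k+1) = s(k)·-·s(k) — each term doubles the last with '-' between the halves.
One more doubling of lp-lp-lp-lp gives the answer.

lp-lp-lp-lp-lp-lp-lp-lp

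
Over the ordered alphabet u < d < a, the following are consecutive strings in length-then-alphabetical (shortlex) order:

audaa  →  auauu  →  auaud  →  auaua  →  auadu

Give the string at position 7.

auada

Continuing the enumeration 2 steps past auadu: auadu → auadd → (answer).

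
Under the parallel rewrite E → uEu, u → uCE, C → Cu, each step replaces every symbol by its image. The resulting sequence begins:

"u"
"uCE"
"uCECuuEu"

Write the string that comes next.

uCECuuEuCuuCEuCEuEuuCE

Rewriting each symbol of uCECuuEu: u→uCE, C→Cu, E→uEu, C→Cu, u→uCE, u→uCE, E→uEu, u→uCE, which concatenates to uCE Cu uEu Cu uCE uCE uEu uCE.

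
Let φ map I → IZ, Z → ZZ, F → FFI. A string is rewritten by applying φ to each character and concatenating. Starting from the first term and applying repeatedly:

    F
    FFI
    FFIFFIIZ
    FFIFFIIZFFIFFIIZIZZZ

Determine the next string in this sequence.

Rewriting the 20 symbols of FFIFFIIZFFIFFIIZIZZZ one by one yields FFI FFI IZ FFI FFI IZ IZ ZZ FFI FFI IZ FFI FFI IZ IZ ZZ IZ ZZ ZZ ZZ; concatenated:

FFIFFIIZFFIFFIIZIZZZFFIFFIIZFFIFFIIZIZZZIZZZZZZZ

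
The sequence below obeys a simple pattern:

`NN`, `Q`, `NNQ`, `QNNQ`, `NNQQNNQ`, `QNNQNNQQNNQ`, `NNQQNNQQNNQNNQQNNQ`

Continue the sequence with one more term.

This is a Fibonacci-style word recurrence s(k) = s(k−2)·s(k−1): e.g. NN·Q = NNQ.
So term 8 is QNNQNNQQNNQ·NNQQNNQQNNQNNQQNNQ.

QNNQNNQQNNQNNQQNNQQNNQNNQQNNQ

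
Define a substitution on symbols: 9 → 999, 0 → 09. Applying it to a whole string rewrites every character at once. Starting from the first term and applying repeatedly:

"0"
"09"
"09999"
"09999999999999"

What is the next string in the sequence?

09999999999999999999999999999999999999999

φ(09999999999999) expands symbol-by-symbol to 09 999 999 999 999 999 999 999 999 999 999 999 999 999; joining the 14 pieces gives the next term.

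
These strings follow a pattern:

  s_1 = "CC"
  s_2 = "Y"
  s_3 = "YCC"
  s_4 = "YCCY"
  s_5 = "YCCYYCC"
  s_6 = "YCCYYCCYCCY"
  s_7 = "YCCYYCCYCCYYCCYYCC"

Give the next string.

Each term (from the third on) is the previous term followed by the one before it: term 3 = Y·CC = YCC.
The next term joins YCCYYCCYCCYYCCYYCC and YCCYYCCYCCY.

YCCYYCCYCCYYCCYYCCYCCYYCCYCCY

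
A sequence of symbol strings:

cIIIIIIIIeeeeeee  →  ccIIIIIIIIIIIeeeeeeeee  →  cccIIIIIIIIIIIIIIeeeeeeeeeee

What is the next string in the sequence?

Each string has the form c^{n-2} I^{3n-1} e^{2n+1}, where the shown terms are n = 3, 4, 5.
For the next term, n = 6, so the run lengths are 4, 17, 13.

ccccIIIIIIIIIIIIIIIIIeeeeeeeeeeeee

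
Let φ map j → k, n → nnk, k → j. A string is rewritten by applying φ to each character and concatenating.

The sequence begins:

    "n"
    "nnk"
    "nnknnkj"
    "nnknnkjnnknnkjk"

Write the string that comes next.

nnknnkjnnknnkjknnknnkjnnknnkjkj

Applying the rule to each of the 15 symbols of nnknnkjnnknnkjk gives the pieces nnk nnk j nnk nnk j k nnk nnk j nnk nnk j k j, which concatenate to the answer.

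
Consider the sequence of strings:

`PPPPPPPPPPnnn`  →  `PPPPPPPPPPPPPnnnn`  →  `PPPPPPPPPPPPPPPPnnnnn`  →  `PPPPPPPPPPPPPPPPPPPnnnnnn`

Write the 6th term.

PPPPPPPPPPPPPPPPPPPPPPPPPnnnnnnnn

The n-th term is 3n+1 P's then n n's, where the shown terms are n = 3, 4, 5, 6.
For term 6, n = 8, so the run lengths are 25, 8.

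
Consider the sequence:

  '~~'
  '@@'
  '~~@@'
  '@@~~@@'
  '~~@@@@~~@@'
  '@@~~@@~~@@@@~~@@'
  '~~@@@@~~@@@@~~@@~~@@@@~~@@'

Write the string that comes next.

@@~~@@~~@@@@~~@@~~@@@@~~@@@@~~@@~~@@@@~~@@

This is a Fibonacci-style word recurrence s(k) = s(k−2)·s(k−1): e.g. ~~·@@ = ~~@@.
Continuing: @@~~@@~~@@@@~~@@ · ~~@@@@~~@@@@~~@@~~@@@@~~@@ gives term 8.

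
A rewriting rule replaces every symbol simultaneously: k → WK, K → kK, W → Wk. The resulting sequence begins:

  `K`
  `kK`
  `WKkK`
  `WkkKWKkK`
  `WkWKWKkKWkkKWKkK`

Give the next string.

Applying the rule to each of the 16 symbols of WkWKWKkKWkkKWKkK gives the pieces Wk WK Wk kK Wk kK WK kK Wk WK WK kK Wk kK WK kK, which concatenate to the answer.

WkWKWkkKWkkKWKkKWkWKWKkKWkkKWKkK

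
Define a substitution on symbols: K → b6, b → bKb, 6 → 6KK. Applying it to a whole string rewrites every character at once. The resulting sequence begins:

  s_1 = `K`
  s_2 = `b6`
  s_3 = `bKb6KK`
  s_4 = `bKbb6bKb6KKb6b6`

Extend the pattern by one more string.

φ(bKbb6bKb6KKb6b6) expands symbol-by-symbol to bKb b6 bKb bKb 6KK bKb b6 bKb 6KK b6 b6 bKb 6KK bKb 6KK; joining the 15 pieces gives the next term.

bKbb6bKbbKb6KKbKbb6bKb6KKb6b6bKb6KKbKb6KK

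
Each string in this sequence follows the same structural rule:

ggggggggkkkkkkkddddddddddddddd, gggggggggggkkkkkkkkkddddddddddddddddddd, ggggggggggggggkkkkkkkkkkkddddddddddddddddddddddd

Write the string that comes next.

Term n consists of 3n-1 g's, followed by 2n+1 k's, followed by 4n+3 d's, where the shown terms are n = 3, 4, 5.
Setting n = 6 gives 17, 13, 27 characters in each block.

gggggggggggggggggkkkkkkkkkkkkkddddddddddddddddddddddddddd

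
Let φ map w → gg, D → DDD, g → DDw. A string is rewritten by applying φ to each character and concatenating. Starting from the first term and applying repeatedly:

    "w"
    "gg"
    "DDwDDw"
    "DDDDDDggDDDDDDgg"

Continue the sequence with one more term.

DDDDDDDDDDDDDDDDDDDDwDDwDDDDDDDDDDDDDDDDDDDDwDDw

Applying the rule to each of the 16 symbols of DDDDDDggDDDDDDgg gives the pieces DDD DDD DDD DDD DDD DDD DDw DDw DDD DDD DDD DDD DDD DDD DDw DDw, which concatenate to the answer.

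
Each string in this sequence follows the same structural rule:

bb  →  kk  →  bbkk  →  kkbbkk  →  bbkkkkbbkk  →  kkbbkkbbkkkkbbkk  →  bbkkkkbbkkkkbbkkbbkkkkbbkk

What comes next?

From term 3 onward, concatenate the second-to-last term with the last: bb·kk = bbkk, kk·bbkk = kkbbkk, …
So term 8 is kkbbkkbbkkkkbbkk·bbkkkkbbkkkkbbkkbbkkkkbbkk.

kkbbkkbbkkkkbbkkbbkkkkbbkkkkbbkkbbkkkkbbkk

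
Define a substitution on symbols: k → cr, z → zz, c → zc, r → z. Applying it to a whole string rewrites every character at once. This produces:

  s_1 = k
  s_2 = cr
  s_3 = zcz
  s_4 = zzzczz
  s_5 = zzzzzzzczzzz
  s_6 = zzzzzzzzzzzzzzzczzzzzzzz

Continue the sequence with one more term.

Rewriting the 24 symbols of zzzzzzzzzzzzzzzczzzzzzzz one by one yields zz zz zz zz zz zz zz zz zz zz zz zz zz zz zz zc zz zz zz zz zz zz zz zz; concatenated:

zzzzzzzzzzzzzzzzzzzzzzzzzzzzzzzczzzzzzzzzzzzzzzz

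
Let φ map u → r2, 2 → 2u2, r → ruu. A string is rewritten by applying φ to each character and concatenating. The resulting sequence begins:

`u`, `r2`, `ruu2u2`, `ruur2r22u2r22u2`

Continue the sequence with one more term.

Replace each of the 15 characters of ruur2r22u2r22u2 in place — ruu r2 r2 ruu 2u2 ruu 2u2 2u2 r2 2u2 ruu 2u2 2u2 r2 2u2 — and concatenate.

ruur2r2ruu2u2ruu2u22u2r22u2ruu2u22u2r22u2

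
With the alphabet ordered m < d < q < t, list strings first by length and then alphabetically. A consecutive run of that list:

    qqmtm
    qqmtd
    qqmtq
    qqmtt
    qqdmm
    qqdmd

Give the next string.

qqdmq

The successor of qqdmd increments the rightmost position that isn't already t and resets every position after it to m.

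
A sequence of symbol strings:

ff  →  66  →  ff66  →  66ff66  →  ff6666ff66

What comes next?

This is a Fibonacci-style word recurrence s(k) = s(k−2)·s(k−1): e.g. ff·66 = ff66.
So term 6 is 66ff66·ff6666ff66.

66ff66ff6666ff66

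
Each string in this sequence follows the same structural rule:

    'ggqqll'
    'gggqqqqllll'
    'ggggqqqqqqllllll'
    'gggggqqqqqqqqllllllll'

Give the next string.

Each string has the form g^{n+1} q^{2n} l^{2n} (n = 1, 2, …).
Setting n = 5 gives 6, 10, 10 characters in each block.

ggggggqqqqqqqqqqllllllllll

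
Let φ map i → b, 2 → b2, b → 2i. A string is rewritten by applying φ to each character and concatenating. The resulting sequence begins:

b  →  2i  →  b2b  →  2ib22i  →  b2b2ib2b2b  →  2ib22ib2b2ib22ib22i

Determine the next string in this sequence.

b2b2ib2b2b2ib22ib2b2ib2b2b2ib2b2b

Applying the rule to each of the 19 symbols of 2ib22ib2b2ib22ib22i gives the pieces b2 b 2i b2 b2 b 2i b2 2i b2 b 2i b2 b2 b 2i b2 b2 b, which concatenate to the answer.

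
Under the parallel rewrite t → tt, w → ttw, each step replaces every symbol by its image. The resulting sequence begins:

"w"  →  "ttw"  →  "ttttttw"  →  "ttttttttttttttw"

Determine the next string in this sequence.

Applying the rule to each of the 15 symbols of ttttttttttttttw gives the pieces tt tt tt tt tt tt tt tt tt tt tt tt tt tt ttw, which concatenate to the answer.

ttttttttttttttttttttttttttttttw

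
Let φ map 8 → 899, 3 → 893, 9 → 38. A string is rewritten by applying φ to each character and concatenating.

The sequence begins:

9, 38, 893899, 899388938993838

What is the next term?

8993838893899899388938993838893899893899

Applying the rule to each of the 15 symbols of 899388938993838 gives the pieces 899 38 38 893 899 899 38 893 899 38 38 893 899 893 899, which concatenate to the answer.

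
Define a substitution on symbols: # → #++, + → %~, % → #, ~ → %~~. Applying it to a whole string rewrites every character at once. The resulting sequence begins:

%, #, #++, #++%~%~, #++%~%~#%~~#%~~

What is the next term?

#++%~%~#%~~#%~~#++#%~~%~~#++#%~~%~~

φ(#++%~%~#%~~#%~~) expands symbol-by-symbol to #++ %~ %~ # %~~ # %~~ #++ # %~~ %~~ #++ # %~~ %~~; joining the 15 pieces gives the next term.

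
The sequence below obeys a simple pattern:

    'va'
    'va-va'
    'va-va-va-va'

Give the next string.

va-va-va-va-va-va-va-va

Every step duplicates the string with '-' between the halves.
One more doubling of va-va-va-va gives the answer.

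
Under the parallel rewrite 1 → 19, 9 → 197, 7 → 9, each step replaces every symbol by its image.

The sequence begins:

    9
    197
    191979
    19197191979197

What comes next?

Rewriting the 14 symbols of 19197191979197 one by one yields 19 197 19 197 9 19 197 19 197 9 197 19 197 9; concatenated:

1919719197919197191979197191979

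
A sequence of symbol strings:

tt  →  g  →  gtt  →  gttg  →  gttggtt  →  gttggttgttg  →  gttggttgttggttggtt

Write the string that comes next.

From term 3 onward, concatenate the last term with the second-to-last: g·tt = gtt, gtt·g = gttg, …
The next term joins gttggttgttggttggtt and gttggttgttg.

gttggttgttggttggttgttggttgttg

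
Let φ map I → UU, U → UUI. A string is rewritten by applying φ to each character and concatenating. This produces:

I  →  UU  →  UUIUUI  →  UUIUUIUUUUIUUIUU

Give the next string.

UUIUUIUUUUIUUIUUUUIUUIUUIUUIUUUUIUUIUUUUIUUI

φ(UUIUUIUUUUIUUIUU) expands symbol-by-symbol to UUI UUI UU UUI UUI UU UUI UUI UUI UUI UU UUI UUI UU UUI UUI; joining the 16 pieces gives the next term.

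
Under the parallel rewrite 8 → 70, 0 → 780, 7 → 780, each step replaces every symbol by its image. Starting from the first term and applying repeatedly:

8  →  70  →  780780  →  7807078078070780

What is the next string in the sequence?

78070780780780780707807807078078078078070780

Replace each of the 16 characters of 7807078078070780 in place — 780 70 780 780 780 780 70 780 780 70 780 780 780 780 70 780 — and concatenate.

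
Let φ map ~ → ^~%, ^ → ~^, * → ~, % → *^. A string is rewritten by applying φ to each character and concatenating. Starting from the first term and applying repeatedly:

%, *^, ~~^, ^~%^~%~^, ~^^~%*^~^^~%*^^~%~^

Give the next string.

φ(~^^~%*^~^^~%*^^~%~^) expands symbol-by-symbol to ^~% ~^ ~^ ^~% *^ ~ ~^ ^~% ~^ ~^ ^~% *^ ~ ~^ ~^ ^~% *^ ^~% ~^; joining the 19 pieces gives the next term.

^~%~^~^^~%*^~~^^~%~^~^^~%*^~~^~^^~%*^^~%~^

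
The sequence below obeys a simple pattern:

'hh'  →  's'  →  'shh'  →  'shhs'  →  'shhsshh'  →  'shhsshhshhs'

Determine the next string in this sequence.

This is a Fibonacci-style word recurrence s(k) = s(k−1)·s(k−2): e.g. s·hh = shh.
Continuing: shhsshhshhs · shhsshh gives term 7.

shhsshhshhsshhsshh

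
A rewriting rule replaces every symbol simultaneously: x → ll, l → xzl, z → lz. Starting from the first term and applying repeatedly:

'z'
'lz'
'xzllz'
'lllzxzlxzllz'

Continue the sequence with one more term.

xzlxzlxzllzlllzxzllllzxzlxzllz

Apply φ to lllzxzlxzllz symbol by symbol: l→xzl, l→xzl, l→xzl, z→lz, x→ll, z→lz, l→xzl, x→ll, z→lz, l→xzl, l→xzl, z→lz; joined: xzl xzl xzl lz ll lz xzl ll lz xzl xzl lz.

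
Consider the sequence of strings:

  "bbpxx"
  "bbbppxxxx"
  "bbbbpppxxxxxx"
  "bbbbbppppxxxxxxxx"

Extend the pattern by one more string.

bbbbbbpppppxxxxxxxxxx

The n-th term is n+1 b's then n p's then 2n x's (n = 1, 2, …).
At n = 5 the blocks have lengths 6, 5, 10.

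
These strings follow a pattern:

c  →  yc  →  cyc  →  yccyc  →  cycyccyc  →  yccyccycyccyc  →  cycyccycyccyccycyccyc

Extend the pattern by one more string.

yccyccycyccyccycyccycyccyccycyccyc

From term 3 onward, concatenate the second-to-last term with the last: c·yc = cyc, yc·cyc = yccyc, …
So term 8 is yccyccycyccyc·cycyccycyccyccycyccyc.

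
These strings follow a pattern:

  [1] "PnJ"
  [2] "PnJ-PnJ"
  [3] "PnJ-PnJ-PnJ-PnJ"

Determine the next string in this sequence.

Each string is two copies of the previous one joined by '-'.
Doubling PnJ-PnJ-PnJ-PnJ with '-' between the halves:

PnJ-PnJ-PnJ-PnJ-PnJ-PnJ-PnJ-PnJ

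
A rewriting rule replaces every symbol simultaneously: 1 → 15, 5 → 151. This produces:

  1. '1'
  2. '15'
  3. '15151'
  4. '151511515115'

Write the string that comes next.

Rewriting each symbol of 151511515115: 1→15, 5→151, 1→15, 5→151, 1→15, 1→15, 5→151, 1→15, 5→151, 1→15, 1→15, 5→151, which concatenates to 15 151 15 151 15 15 151 15 151 15 15 151.

15151151511515151151511515151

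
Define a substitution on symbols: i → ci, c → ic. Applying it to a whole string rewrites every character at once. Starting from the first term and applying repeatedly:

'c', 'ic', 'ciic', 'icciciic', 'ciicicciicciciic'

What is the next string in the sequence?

Rewriting the 16 symbols of ciicicciicciciic one by one yields ic ci ci ic ci ic ic ci ci ic ic ci ic ci ci ic; concatenated:

icciciicciicicciciicicciicciciic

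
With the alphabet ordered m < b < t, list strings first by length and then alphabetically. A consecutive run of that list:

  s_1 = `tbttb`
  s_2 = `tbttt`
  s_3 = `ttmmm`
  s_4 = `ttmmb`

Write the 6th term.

Stepping forward 2 times from ttmmb: ttmmb → ttmmt, then the target.

ttmbm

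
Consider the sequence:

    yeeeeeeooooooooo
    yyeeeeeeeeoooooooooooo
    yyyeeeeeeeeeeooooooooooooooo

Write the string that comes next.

Each string has the form y^{n-1} e^{2n+2} o^{3n+3}, where the shown terms are n = 2, 3, 4.
At n = 5 the blocks have lengths 4, 12, 18.

yyyyeeeeeeeeeeeeoooooooooooooooooo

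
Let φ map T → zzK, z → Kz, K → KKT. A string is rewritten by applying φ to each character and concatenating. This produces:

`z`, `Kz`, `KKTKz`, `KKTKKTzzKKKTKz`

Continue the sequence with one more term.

Rewriting the 14 symbols of KKTKKTzzKKKTKz one by one yields KKT KKT zzK KKT KKT zzK Kz Kz KKT KKT KKT zzK KKT Kz; concatenated:

KKTKKTzzKKKTKKTzzKKzKzKKTKKTKKTzzKKKTKz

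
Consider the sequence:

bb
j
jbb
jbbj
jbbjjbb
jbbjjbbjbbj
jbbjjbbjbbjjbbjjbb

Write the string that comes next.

jbbjjbbjbbjjbbjjbbjbbjjbbjbbj

From term 3 onward, concatenate the last term with the second-to-last: j·bb = jbb, jbb·j = jbbj, …
So term 8 is jbbjjbbjbbjjbbjjbb·jbbjjbbjbbj.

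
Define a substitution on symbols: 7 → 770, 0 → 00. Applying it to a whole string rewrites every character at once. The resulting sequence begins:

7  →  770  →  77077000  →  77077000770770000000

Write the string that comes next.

770770007707700000007707700077077000000000000000

Replace each of the 20 characters of 77077000770770000000 in place — 770 770 00 770 770 00 00 00 770 770 00 770 770 00 00 00 00 00 00 00 — and concatenate.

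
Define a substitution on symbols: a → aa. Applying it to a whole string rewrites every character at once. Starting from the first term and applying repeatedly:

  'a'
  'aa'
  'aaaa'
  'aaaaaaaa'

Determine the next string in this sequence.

Apply φ to aaaaaaaa symbol by symbol: a→aa, a→aa, a→aa, a→aa, a→aa, a→aa, a→aa, a→aa; joined: aa aa aa aa aa aa aa aa.

aaaaaaaaaaaaaaaa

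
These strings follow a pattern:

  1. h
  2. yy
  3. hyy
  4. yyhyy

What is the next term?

This is a Fibonacci-style word recurrence s(k) = s(k−2)·s(k−1): e.g. h·yy = hyy.
The next term joins hyy and yyhyy.

hyyyyhyy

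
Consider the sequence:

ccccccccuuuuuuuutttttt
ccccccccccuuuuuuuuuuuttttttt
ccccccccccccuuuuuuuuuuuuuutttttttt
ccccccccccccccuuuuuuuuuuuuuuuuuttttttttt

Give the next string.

Term n consists of 2n+2 c's, followed by 3n-1 u's, followed by n+3 t's, where the shown terms are n = 3, 4, 5, 6.
Setting n = 7 gives 16, 20, 10 characters in each block.

ccccccccccccccccuuuuuuuuuuuuuuuuuuuutttttttttt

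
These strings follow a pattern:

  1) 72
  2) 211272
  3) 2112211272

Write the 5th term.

Each term is the previous one with 2112 prepended.
From 2112211272, 2 further steps: 2112211272 → 21122112211272 → (answer).

211221122112211272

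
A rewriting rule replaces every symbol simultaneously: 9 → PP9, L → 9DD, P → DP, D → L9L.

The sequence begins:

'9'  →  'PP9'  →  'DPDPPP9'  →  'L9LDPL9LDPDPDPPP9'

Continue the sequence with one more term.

Replace each of the 17 characters of L9LDPL9LDPDPDPPP9 in place — 9DD PP9 9DD L9L DP 9DD PP9 9DD L9L DP L9L DP L9L DP DP DP PP9 — and concatenate.

9DDPP99DDL9LDP9DDPP99DDL9LDPL9LDPL9LDPDPDPPP9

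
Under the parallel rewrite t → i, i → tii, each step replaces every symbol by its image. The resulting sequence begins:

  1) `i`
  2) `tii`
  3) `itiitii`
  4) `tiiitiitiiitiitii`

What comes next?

Applying the rule to each of the 17 symbols of tiiitiitiiitiitii gives the pieces i tii tii tii i tii tii i tii tii tii i tii tii i tii tii, which concatenate to the answer.

itiitiitiiitiitiiitiitiitiiitiitiiitiitii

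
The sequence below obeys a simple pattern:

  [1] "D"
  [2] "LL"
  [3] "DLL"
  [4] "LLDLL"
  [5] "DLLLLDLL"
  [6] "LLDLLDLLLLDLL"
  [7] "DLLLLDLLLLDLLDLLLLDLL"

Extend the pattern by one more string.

LLDLLDLLLLDLLDLLLLDLLLLDLLDLLLLDLL

Each term (from the third on) is the two preceding terms concatenated in order: term 3 = D·LL = DLL.
Continuing: LLDLLDLLLLDLL · DLLLLDLLLLDLLDLLLLDLL gives term 8.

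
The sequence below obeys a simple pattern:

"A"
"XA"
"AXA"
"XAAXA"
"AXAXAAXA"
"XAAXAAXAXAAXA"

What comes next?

AXAXAAXAXAAXAAXAXAAXA

Each term (from the third on) is the two preceding terms concatenated in order: term 3 = A·XA = AXA.
So term 7 is AXAXAAXA·XAAXAAXAXAAXA.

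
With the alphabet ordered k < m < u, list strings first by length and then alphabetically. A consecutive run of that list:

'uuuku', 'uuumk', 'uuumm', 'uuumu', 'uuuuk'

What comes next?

uuuum

Treat uuuuk as a base-3 numeral over the given alphabet and add one, carrying through any trailing u's.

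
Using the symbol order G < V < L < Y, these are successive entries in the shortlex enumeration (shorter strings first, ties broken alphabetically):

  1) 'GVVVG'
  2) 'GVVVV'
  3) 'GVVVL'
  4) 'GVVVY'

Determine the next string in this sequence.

The successor of GVVVY increments the rightmost position that isn't already Y and resets every position after it to G.

GVVLG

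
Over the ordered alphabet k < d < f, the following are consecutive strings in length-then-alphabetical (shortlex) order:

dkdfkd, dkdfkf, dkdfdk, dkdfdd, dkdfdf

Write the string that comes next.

dkdffk

The successor of dkdfdf increments the rightmost position that isn't already f and resets every position after it to k.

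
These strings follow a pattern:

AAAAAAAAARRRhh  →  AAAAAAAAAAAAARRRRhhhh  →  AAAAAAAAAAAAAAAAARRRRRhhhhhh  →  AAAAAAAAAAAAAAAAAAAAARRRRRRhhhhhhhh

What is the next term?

AAAAAAAAAAAAAAAAAAAAAAAAARRRRRRRhhhhhhhhhh

Each string has the form A^{4n+1} R^{n+1} h^{2n-2}, where the shown terms are n = 2, 3, 4, 5.
For the next term, n = 6, so the run lengths are 25, 7, 10.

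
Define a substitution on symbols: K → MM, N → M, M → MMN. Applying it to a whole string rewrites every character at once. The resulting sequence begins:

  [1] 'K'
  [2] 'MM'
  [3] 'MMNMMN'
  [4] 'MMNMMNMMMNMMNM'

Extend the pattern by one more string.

Replace each of the 14 characters of MMNMMNMMMNMMNM in place — MMN MMN M MMN MMN M MMN MMN MMN M MMN MMN M MMN — and concatenate.

MMNMMNMMMNMMNMMMNMMNMMNMMMNMMNMMMN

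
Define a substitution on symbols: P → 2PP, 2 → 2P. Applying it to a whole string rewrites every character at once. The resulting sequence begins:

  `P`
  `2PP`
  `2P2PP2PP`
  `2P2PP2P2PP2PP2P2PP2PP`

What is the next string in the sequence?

2P2PP2P2PP2PP2P2PP2P2PP2PP2P2PP2PP2P2PP2P2PP2PP2P2PP2PP

Replace each of the 21 characters of 2P2PP2P2PP2PP2P2PP2PP in place — 2P 2PP 2P 2PP 2PP 2P 2PP 2P 2PP 2PP 2P 2PP 2PP 2P 2PP 2P 2PP 2PP 2P 2PP 2PP — and concatenate.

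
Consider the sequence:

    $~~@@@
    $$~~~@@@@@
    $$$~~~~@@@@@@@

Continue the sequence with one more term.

The n-th term is n-1 $'s then n ~'s then 2n-1 @'s, where the shown terms are n = 2, 3, 4.
Setting n = 5 gives 4, 5, 9 characters in each block.

$$$$~~~~~@@@@@@@@@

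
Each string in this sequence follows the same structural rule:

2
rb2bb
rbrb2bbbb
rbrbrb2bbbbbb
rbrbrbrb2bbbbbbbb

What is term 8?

rbrbrbrbrbrbrb2bbbbbbbbbbbbbb

s(k+1) = rb·s(k)·bb, so each term gains rb as a prefix and bb as a suffix.
From rbrbrbrb2bbbbbbbb, 3 further steps: rbrbrbrb2bbbbbbbb → rbrbrbrbrb2bbbbbbbbbb → rbrbrbrbrbrb2bbbbbbbbbbbb → (answer).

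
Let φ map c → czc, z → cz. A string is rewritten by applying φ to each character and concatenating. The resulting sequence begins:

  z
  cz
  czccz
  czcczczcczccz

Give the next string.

czcczczcczcczczcczczcczcczczcczccz

Replace each of the 13 characters of czcczczcczccz in place — czc cz czc czc cz czc cz czc czc cz czc czc cz — and concatenate.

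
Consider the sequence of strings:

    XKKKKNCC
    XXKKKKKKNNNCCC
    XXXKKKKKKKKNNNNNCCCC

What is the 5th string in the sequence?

The n-th term is n X's then 2n+2 K's then 2n-1 N's then n+1 C's (n = 1, 2, …).
For term 5, n = 5, so the run lengths are 5, 12, 9, 6.

XXXXXKKKKKKKKKKKKNNNNNNNNNCCCCCC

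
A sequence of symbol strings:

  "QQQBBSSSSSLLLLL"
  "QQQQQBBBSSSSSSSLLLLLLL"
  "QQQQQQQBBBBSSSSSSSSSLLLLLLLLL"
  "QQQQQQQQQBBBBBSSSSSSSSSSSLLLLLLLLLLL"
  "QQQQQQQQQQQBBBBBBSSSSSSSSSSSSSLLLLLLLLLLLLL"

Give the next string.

The n-th term is 2n-1 Q's then n B's then 2n+1 S's then 2n+1 L's, where the shown terms are n = 2, 3, 4, 5, 6.
At n = 7 the blocks have lengths 13, 7, 15, 15.

QQQQQQQQQQQQQBBBBBBBSSSSSSSSSSSSSSSLLLLLLLLLLLLLLL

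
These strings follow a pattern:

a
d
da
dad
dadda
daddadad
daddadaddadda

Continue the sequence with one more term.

daddadaddaddadaddadad

Each term (from the third on) is the previous term followed by the one before it: term 3 = d·a = da.
Continuing: daddadaddadda · daddadad gives term 8.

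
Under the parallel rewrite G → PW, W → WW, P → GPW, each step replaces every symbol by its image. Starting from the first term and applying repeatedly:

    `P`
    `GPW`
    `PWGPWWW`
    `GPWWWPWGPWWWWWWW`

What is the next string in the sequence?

PWGPWWWWWWWGPWWWPWGPWWWWWWWWWWWWWWW

φ(GPWWWPWGPWWWWWWW) expands symbol-by-symbol to PW GPW WW WW WW GPW WW PW GPW WW WW WW WW WW WW WW; joining the 16 pieces gives the next term.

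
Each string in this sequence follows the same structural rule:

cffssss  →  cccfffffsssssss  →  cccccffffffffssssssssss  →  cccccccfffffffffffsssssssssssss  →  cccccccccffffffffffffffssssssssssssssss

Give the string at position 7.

Each string has the form c^{2n-1} f^{3n-1} s^{3n+1} (n = 1, 2, …).
At n = 7 the blocks have lengths 13, 20, 22.

cccccccccccccffffffffffffffffffffssssssssssssssssssssss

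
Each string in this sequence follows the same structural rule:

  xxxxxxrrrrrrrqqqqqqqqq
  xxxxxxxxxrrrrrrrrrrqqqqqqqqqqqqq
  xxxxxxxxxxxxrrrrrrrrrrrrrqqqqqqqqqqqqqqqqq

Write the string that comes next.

xxxxxxxxxxxxxxxrrrrrrrrrrrrrrrrqqqqqqqqqqqqqqqqqqqqq

Each string has the form x^{3n} r^{3n+1} q^{4n+1}, where the shown terms are n = 2, 3, 4.
For the next term, n = 5, so the run lengths are 15, 16, 21.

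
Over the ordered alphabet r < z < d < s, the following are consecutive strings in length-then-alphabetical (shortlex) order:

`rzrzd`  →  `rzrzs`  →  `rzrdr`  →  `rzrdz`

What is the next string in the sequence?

Treat rzrdz as a base-4 numeral over the given alphabet and add one, carrying through any trailing s's.

rzrdd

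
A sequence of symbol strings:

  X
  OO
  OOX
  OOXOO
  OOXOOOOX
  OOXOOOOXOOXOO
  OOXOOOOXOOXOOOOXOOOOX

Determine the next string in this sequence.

This is a Fibonacci-style word recurrence s(k) = s(k−1)·s(k−2): e.g. OO·X = OOX.
The next term joins OOXOOOOXOOXOOOOXOOOOX and OOXOOOOXOOXOO.

OOXOOOOXOOXOOOOXOOOOXOOXOOOOXOOXOO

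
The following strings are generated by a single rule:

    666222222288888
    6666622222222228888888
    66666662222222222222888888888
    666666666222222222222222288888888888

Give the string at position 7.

Reading off run lengths: 6 runs 3, 5, 7, 9; 2 runs 7, 10, 13, 16; 8 runs 5, 7, 9, 11 — each is linear in n, where the shown terms are n = 2, 3, 4, 5.
At n = 8 the blocks have lengths 15, 25, 17.

666666666666666222222222222222222222222288888888888888888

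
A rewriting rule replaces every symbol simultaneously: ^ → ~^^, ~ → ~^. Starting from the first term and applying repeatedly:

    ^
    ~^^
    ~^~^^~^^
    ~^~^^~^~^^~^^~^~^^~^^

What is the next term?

φ(~^~^^~^~^^~^^~^~^^~^^) expands symbol-by-symbol to ~^ ~^^ ~^ ~^^ ~^^ ~^ ~^^ ~^ ~^^ ~^^ ~^ ~^^ ~^^ ~^ ~^^ ~^ ~^^ ~^^ ~^ ~^^ ~^^; joining the 21 pieces gives the next term.

~^~^^~^~^^~^^~^~^^~^~^^~^^~^~^^~^^~^~^^~^~^^~^^~^~^^~^^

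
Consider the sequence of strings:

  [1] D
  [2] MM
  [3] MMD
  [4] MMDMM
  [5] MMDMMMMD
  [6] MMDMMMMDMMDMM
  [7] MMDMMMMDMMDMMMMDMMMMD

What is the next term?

MMDMMMMDMMDMMMMDMMMMDMMDMMMMDMMDMM

This is a Fibonacci-style word recurrence s(k) = s(k−1)·s(k−2): e.g. MM·D = MMD.
So term 8 is MMDMMMMDMMDMMMMDMMMMD·MMDMMMMDMMDMM.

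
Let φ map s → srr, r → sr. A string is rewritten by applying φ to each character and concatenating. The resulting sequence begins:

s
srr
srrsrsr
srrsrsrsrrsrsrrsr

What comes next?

srrsrsrsrrsrsrrsrsrrsrsrsrrsrsrrsrsrsrrsr

Replace each of the 17 characters of srrsrsrsrrsrsrrsr in place — srr sr sr srr sr srr sr srr sr sr srr sr srr sr sr srr sr — and concatenate.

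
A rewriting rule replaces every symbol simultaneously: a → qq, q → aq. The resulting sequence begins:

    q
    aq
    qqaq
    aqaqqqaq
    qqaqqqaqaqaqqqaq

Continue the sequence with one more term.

Applying the rule to each of the 16 symbols of qqaqqqaqaqaqqqaq gives the pieces aq aq qq aq aq aq qq aq qq aq qq aq aq aq qq aq, which concatenate to the answer.

aqaqqqaqaqaqqqaqqqaqqqaqaqaqqqaq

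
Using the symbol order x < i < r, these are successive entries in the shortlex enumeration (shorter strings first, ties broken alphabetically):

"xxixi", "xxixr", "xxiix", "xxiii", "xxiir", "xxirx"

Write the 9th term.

xxrxx

Advancing 3 positions from xxirx through xxirx → xxiri → xxirr reaches term 9.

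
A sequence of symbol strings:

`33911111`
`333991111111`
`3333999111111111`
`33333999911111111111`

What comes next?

333333999991111111111111

Reading off run lengths: 3 runs 2, 3, 4, 5; 9 runs 1, 2, 3, 4; 1 runs 5, 7, 9, 11 — each is linear in n, where the shown terms are n = 2, 3, 4, 5.
At n = 6 the blocks have lengths 6, 5, 13.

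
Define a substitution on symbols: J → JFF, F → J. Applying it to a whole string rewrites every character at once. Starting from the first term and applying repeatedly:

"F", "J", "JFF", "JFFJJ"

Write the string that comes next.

Rewriting each symbol of JFFJJ: J→JFF, F→J, F→J, J→JFF, J→JFF, which concatenates to JFF J J JFF JFF.

JFFJJJFFJFF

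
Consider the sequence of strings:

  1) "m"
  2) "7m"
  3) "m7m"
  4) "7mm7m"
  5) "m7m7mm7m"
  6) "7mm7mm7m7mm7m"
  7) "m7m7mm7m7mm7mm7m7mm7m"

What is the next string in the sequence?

7mm7mm7m7mm7mm7m7mm7m7mm7mm7m7mm7m

This is a Fibonacci-style word recurrence s(k) = s(k−2)·s(k−1): e.g. m·7m = m7m.
The next term joins 7mm7mm7m7mm7m and m7m7mm7m7mm7mm7m7mm7m.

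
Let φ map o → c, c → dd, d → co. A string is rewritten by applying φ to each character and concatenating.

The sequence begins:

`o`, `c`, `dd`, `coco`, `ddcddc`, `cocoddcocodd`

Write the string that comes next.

Expanding cocoddcocodd: c→dd, o→c, c→dd, o→c, d→co, d→co, c→dd, o→c, c→dd, o→c, d→co, d→co. Concatenated: dd c dd c co co dd c dd c co co.

ddcddccocoddcddccoco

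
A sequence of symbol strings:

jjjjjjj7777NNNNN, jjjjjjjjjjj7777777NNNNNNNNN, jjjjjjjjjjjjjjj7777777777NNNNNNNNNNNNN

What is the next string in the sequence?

jjjjjjjjjjjjjjjjjjj7777777777777NNNNNNNNNNNNNNNNN

Term n consists of 4n+3 j's, followed by 3n+1 7's, followed by 4n+1 N's (n = 1, 2, …).
At n = 4 the blocks have lengths 19, 13, 17.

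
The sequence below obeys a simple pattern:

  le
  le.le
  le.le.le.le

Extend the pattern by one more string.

Every step duplicates the string with '.' between the halves.
One more doubling of le.le.le.le gives the answer.

le.le.le.le.le.le.le.le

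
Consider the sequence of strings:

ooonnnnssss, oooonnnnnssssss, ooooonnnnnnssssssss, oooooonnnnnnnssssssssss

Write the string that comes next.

The n-th term is n+1 o's then n+2 n's then 2n s's, where the shown terms are n = 2, 3, 4, 5.
At n = 6 the blocks have lengths 7, 8, 12.

ooooooonnnnnnnnssssssssssss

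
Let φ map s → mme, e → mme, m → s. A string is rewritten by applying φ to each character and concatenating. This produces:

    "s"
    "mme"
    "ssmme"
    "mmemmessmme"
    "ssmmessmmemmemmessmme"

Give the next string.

Replace each of the 21 characters of ssmmessmmemmemmessmme in place — mme mme s s mme mme mme s s mme s s mme s s mme mme mme s s mme — and concatenate.

mmemmessmmemmemmessmmessmmessmmemmemmessmme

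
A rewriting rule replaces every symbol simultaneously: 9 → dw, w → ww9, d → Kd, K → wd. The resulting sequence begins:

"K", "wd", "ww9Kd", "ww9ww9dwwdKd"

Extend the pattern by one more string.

ww9ww9dwww9ww9dwKdww9ww9KdwdKd

Apply φ to ww9ww9dwwdKd symbol by symbol: w→ww9, w→ww9, 9→dw, w→ww9, w→ww9, 9→dw, d→Kd, w→ww9, w→ww9, d→Kd, K→wd, d→Kd; joined: ww9 ww9 dw ww9 ww9 dw Kd ww9 ww9 Kd wd Kd.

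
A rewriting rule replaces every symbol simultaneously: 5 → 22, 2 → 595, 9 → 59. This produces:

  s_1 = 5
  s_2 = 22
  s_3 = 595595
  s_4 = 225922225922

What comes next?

59559522595955955955952259595595

Rewriting each symbol of 225922225922: 2→595, 2→595, 5→22, 9→59, 2→595, 2→595, 2→595, 2→595, 5→22, 9→59, 2→595, 2→595, which concatenates to 595 595 22 59 595 595 595 595 22 59 595 595.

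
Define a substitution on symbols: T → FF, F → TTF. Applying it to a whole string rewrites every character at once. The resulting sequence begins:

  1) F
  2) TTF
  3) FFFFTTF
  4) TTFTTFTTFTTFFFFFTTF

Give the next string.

Rewriting the 19 symbols of TTFTTFTTFTTFFFFFTTF one by one yields FF FF TTF FF FF TTF FF FF TTF FF FF TTF TTF TTF TTF TTF FF FF TTF; concatenated:

FFFFTTFFFFFTTFFFFFTTFFFFFTTFTTFTTFTTFTTFFFFFTTF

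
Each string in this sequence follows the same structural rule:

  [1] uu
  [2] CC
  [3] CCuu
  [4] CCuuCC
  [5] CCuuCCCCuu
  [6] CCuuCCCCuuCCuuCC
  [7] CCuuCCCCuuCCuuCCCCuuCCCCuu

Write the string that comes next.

This is a Fibonacci-style word recurrence s(k) = s(k−1)·s(k−2): e.g. CC·uu = CCuu.
So term 8 is CCuuCCCCuuCCuuCCCCuuCCCCuu·CCuuCCCCuuCCuuCC.

CCuuCCCCuuCCuuCCCCuuCCCCuuCCuuCCCCuuCCuuCC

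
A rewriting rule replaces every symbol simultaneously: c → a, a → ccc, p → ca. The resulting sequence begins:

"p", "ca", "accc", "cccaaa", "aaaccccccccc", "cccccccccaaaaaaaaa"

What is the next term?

φ(cccccccccaaaaaaaaa) expands symbol-by-symbol to a a a a a a a a a ccc ccc ccc ccc ccc ccc ccc ccc ccc; joining the 18 pieces gives the next term.

aaaaaaaaaccccccccccccccccccccccccccc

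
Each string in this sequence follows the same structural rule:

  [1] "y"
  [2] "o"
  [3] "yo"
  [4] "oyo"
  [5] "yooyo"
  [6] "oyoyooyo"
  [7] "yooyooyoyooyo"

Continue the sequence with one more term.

oyoyooyoyooyooyoyooyo

This is a Fibonacci-style word recurrence s(k) = s(k−2)·s(k−1): e.g. y·o = yo.
So term 8 is oyoyooyo·yooyooyoyooyo.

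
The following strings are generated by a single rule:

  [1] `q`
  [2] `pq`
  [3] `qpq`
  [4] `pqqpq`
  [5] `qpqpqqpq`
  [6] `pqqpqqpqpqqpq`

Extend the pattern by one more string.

qpqpqqpqpqqpqqpqpqqpq

From term 3 onward, concatenate the second-to-last term with the last: q·pq = qpq, pq·qpq = pqqpq, …
The next term joins qpqpqqpq and pqqpqqpqpqqpq.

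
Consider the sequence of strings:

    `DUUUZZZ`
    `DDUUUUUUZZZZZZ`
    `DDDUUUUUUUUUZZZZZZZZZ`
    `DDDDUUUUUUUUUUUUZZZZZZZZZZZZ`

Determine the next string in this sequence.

DDDDDUUUUUUUUUUUUUUUZZZZZZZZZZZZZZZ

Reading off run lengths: D runs 1, 2, 3, 4; U runs 3, 6, 9, 12; Z runs 3, 6, 9, 12 — each is linear in n (n = 1, 2, …).
At n = 5 the blocks have lengths 5, 15, 15.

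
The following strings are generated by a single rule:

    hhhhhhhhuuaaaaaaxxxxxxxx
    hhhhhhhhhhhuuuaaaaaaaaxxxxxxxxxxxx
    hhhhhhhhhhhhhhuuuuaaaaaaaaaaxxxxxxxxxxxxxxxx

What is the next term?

Reading off run lengths: h runs 8, 11, 14; u runs 2, 3, 4; a runs 6, 8, 10; x runs 8, 12, 16 — each is linear in n, where the shown terms are n = 2, 3, 4.
For the next term, n = 5, so the run lengths are 17, 5, 12, 20.

hhhhhhhhhhhhhhhhhuuuuuaaaaaaaaaaaaxxxxxxxxxxxxxxxxxxxx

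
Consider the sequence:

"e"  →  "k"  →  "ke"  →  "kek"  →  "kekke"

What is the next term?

Each term (from the third on) is the previous term followed by the one before it: term 3 = k·e = ke.
Continuing: kekke · kek gives term 6.

kekkekek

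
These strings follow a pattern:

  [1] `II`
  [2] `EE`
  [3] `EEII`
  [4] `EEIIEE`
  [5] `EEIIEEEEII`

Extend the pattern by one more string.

EEIIEEEEIIEEIIEE

Each term (from the third on) is the previous term followed by the one before it: term 3 = EE·II = EEII.
The next term joins EEIIEEEEII and EEIIEE.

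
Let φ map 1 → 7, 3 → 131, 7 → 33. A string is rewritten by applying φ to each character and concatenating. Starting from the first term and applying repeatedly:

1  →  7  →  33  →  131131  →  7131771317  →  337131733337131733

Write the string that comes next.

131131337131733131131131131337131733131131

φ(337131733337131733) expands symbol-by-symbol to 131 131 33 7 131 7 33 131 131 131 131 33 7 131 7 33 131 131; joining the 18 pieces gives the next term.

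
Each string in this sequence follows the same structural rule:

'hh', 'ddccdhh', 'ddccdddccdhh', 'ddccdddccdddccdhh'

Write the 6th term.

The strings grow by a fixed prefix ddccd each time.
From ddccdddccdddccdhh, 2 further steps: ddccdddccdddccdhh → ddccdddccdddccdddccdhh → (answer).

ddccdddccdddccdddccdddccdhh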